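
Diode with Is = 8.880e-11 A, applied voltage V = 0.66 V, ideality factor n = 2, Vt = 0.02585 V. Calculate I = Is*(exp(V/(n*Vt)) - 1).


Step 1: V/(n*Vt) = 0.66/(2*0.02585) = 12.7660
Step 2: exp(12.7660) = 3.5011e+05
Step 3: I = 8.880e-11 * (3.5011e+05 - 1) = 3.11e-05 A

3.11e-05


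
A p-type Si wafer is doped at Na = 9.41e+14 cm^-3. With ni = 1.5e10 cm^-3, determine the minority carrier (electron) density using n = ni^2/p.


Step 1: Majority hole concentration p ≈ Na = 9.41e+14 cm^-3
Step 2: n = ni^2 / Na = (1.5e10)^2 / 9.41e+14
Step 3: n = 2.39e+05 cm^-3

2.39e+05


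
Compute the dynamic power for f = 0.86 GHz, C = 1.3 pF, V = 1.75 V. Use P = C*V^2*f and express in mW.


Step 1: V^2 = 1.75^2 = 3.0625 V^2
Step 2: P = C*V^2*f = 1.3e-12 F * 3.0625 * 0.86e9 Hz
Step 3: P = 3.423875e-03 W
Step 4: P = 3.424 mW

3.424


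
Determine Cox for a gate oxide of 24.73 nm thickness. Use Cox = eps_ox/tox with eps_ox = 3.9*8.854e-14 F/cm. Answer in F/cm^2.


Step 1: eps_ox = 3.9 * 8.854e-14 = 3.45306e-13 F/cm
Step 2: tox in cm = 24.73 nm * 1e-7 = 2.4730e-06 cm
Step 3: Cox = 3.45306e-13 / 2.4730e-06 = 1.40e-07 F/cm^2

1.40e-07


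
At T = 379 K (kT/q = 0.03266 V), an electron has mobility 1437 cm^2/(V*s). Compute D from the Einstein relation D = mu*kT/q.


Step 1: D = mu * (kT/q)
Step 2: D = 1437 * 0.03266
Step 3: D = 46.93 cm^2/s

46.93


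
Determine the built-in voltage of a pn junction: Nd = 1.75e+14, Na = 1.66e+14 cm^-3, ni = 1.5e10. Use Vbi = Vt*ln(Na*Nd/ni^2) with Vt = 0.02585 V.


Step 1: Compute Na*Nd/ni^2 = 1.66e+14 * 1.75e+14 / (1.5e10)^2 = 1.2911e+08
Step 2: ln(1.2911e+08) = 18.6762
Step 3: Vbi = 0.02585 * 18.6762 = 0.483 V

0.483


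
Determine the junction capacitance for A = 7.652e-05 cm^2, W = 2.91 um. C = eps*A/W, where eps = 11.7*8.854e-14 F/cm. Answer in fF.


Step 1: eps_Si = 11.7 * 8.854e-14 = 1.035918e-12 F/cm
Step 2: W in cm = 2.91 * 1e-4 = 2.91e-04 cm
Step 3: C = 1.035918e-12 * 7.652e-05 / 2.91e-04 = 2.724002e-13 F
Step 4: C = 272.4 fF

272.4


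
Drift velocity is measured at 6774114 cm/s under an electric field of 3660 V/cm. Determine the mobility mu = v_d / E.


Step 1: mu = v_d / E
Step 2: mu = 6774114 / 3660
Step 3: mu = 1850.85 cm^2/(V*s)

1850.85


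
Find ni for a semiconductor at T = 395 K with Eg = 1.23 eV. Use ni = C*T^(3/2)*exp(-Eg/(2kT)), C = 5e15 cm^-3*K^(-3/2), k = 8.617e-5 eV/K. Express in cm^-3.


Step 1: Compute kT = 8.617e-5 * 395 = 0.03403715 eV
Step 2: Exponent = -Eg/(2kT) = -1.23/(2*0.03403715) = -18.06849
Step 3: T^(3/2) = 395^1.5 = 7850.47
Step 4: ni = 5e15 * 7850.47 * exp(-18.06849) = 5.58e+11 cm^-3

5.58e+11


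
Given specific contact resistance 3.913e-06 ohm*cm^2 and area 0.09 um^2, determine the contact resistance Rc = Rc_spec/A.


Step 1: Convert area to cm^2: 0.09 um^2 = 9.0000e-10 cm^2
Step 2: Rc = Rc_spec / A = 3.913e-06 / 9.0000e-10
Step 3: Rc = 4.35e+03 ohms

4.35e+03


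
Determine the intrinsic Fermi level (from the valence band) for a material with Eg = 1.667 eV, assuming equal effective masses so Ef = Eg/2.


Step 1: For an intrinsic semiconductor, the Fermi level sits at midgap.
Step 2: Ef = Eg / 2 = 1.667 / 2 = 0.8335 eV

0.8335


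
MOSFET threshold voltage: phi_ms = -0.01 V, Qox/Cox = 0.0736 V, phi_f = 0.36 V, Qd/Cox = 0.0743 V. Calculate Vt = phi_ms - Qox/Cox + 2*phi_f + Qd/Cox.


Step 1: Vt = phi_ms - Qox/Cox + 2*phi_f + Qd/Cox
Step 2: Vt = -0.01 - 0.0736 + 2*0.36 + 0.0743
Step 3: Vt = -0.01 - 0.0736 + 0.72 + 0.0743
Step 4: Vt = 0.7107 V

0.7107


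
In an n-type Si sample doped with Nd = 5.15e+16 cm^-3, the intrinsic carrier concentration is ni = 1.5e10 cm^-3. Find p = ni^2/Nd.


Step 1: Since Nd >> ni, n ≈ Nd = 5.15e+16 cm^-3
Step 2: p = ni^2 / n = (1.5e10)^2 / 5.15e+16
Step 3: p = 2.25e20 / 5.15e+16 = 4.37e+03 cm^-3

4.37e+03


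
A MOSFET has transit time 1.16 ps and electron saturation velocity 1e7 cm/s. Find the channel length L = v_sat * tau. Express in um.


Step 1: tau in seconds = 1.16 ps * 1e-12 = 1.1600e-12 s
Step 2: L = v_sat * tau = 1e7 * 1.1600e-12 = 1.1600e-05 cm
Step 3: L in um = 1.1600e-05 * 1e4 = 0.116 um

0.116


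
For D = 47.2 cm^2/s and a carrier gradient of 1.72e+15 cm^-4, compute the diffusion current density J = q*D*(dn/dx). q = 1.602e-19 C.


Step 1: J = q * D * (dn/dx)
Step 2: J = 1.602e-19 * 47.2 * 1.72e+15
Step 3: J = 1.30e-02 A/cm^2

1.30e-02


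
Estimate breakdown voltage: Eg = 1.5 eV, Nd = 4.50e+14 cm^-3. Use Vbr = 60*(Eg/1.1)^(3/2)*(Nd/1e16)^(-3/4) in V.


Step 1: Eg/1.1 = 1.5/1.1 = 1.363636
Step 2: (Eg/1.1)^1.5 = 1.363636^1.5 = 1.592384
Step 3: (Nd/1e16)^(-0.75) = (0.045)^(-0.75) = 10.235065
Step 4: Vbr = 60 * 1.592384 * 10.235065 = 977.9 V

977.9


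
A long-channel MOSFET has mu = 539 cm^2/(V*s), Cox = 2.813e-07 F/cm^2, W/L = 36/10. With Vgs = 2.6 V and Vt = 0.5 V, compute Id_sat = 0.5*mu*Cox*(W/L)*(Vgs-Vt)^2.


Step 1: Overdrive voltage Vov = Vgs - Vt = 2.6 - 0.5 = 2.1 V
Step 2: W/L = 36/10 = 3.6
Step 3: Id = 0.5 * 539 * 2.813e-07 * 3.6 * 2.1^2
Step 4: Id = 1.20e-03 A

1.20e-03


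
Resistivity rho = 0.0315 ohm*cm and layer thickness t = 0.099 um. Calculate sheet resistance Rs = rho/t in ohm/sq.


Step 1: Convert thickness to cm: t = 0.099 um = 9.9000e-06 cm
Step 2: Rs = rho / t = 0.0315 / 9.9000e-06
Step 3: Rs = 3181.8 ohm/sq

3181.8


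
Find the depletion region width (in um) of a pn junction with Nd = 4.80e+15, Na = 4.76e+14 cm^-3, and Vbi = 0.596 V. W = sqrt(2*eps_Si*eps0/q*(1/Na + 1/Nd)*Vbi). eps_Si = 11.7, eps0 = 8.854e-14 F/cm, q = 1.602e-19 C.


Step 1: 1/Na + 1/Nd = 1/4.76e+14 + 1/4.80e+15 = 2.30917e-15
Step 2: 2*eps*eps0/q = 2*11.7*8.854e-14/1.602e-19 = 1.293281e+07
Step 3: W^2 = 1.293281e+07 * 2.30917e-15 * 0.596 = 1.77990e-08
Step 4: W = sqrt(1.77990e-08) = 1.334e-04 cm = 1.334 um

1.334


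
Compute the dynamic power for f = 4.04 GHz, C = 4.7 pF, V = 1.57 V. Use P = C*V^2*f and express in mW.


Step 1: V^2 = 1.57^2 = 2.4649 V^2
Step 2: P = C*V^2*f = 4.7e-12 F * 2.4649 * 4.04e9 Hz
Step 3: P = 4.68035212e-02 W
Step 4: P = 46.804 mW

46.804


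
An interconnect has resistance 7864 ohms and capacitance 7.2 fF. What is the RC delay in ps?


Step 1: tau = R * C
Step 2: tau = 7864 * 7.2 fF = 7864 * 7.2e-15 F
Step 3: tau = 5.66208e-11 s = 56.6208 ps

56.6208


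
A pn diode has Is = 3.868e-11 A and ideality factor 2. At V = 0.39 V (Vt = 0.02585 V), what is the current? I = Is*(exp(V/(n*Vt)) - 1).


Step 1: V/(n*Vt) = 0.39/(2*0.02585) = 7.5435
Step 2: exp(7.5435) = 1.8884e+03
Step 3: I = 3.868e-11 * (1.8884e+03 - 1) = 7.30e-08 A

7.30e-08


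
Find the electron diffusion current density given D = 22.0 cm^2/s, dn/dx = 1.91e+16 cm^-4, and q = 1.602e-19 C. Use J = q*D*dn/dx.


Step 1: J = q * D * (dn/dx)
Step 2: J = 1.602e-19 * 22.0 * 1.91e+16
Step 3: J = 6.73e-02 A/cm^2

6.73e-02


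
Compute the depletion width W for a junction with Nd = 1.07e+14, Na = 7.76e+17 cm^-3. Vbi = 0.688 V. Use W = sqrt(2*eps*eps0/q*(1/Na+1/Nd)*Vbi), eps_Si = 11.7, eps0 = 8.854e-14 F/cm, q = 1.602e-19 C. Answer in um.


Step 1: 1/Na + 1/Nd = 1/7.76e+17 + 1/1.07e+14 = 9.34708e-15
Step 2: 2*eps*eps0/q = 2*11.7*8.854e-14/1.602e-19 = 1.293281e+07
Step 3: W^2 = 1.293281e+07 * 9.34708e-15 * 0.688 = 8.31682e-08
Step 4: W = sqrt(8.31682e-08) = 2.884e-04 cm = 2.884 um

2.884


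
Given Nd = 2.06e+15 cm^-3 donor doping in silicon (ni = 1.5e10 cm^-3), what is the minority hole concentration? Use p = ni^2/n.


Step 1: Since Nd >> ni, n ≈ Nd = 2.06e+15 cm^-3
Step 2: p = ni^2 / n = (1.5e10)^2 / 2.06e+15
Step 3: p = 2.25e20 / 2.06e+15 = 1.09e+05 cm^-3

1.09e+05


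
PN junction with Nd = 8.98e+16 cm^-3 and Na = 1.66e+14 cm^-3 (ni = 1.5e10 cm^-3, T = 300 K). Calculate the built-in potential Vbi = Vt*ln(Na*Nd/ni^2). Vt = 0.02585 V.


Step 1: Compute Na*Nd/ni^2 = 1.66e+14 * 8.98e+16 / (1.5e10)^2 = 6.6252e+10
Step 2: ln(6.6252e+10) = 24.9167
Step 3: Vbi = 0.02585 * 24.9167 = 0.644 V

0.644


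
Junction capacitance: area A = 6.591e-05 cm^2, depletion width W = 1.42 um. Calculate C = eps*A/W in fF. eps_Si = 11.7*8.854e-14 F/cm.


Step 1: eps_Si = 11.7 * 8.854e-14 = 1.035918e-12 F/cm
Step 2: W in cm = 1.42 * 1e-4 = 1.42e-04 cm
Step 3: C = 1.035918e-12 * 6.591e-05 / 1.42e-04 = 4.808264e-13 F
Step 4: C = 480.83 fF

480.83


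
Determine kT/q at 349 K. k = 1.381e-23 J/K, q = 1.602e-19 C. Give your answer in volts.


Step 1: kT = 1.381e-23 * 349 = 4.81969e-21 J
Step 2: Vt = kT/q = 4.81969e-21 / 1.602e-19
Step 3: Vt = 0.03009 V

0.03009


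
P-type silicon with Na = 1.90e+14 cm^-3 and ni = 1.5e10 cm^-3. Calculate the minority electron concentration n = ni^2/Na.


Step 1: Majority hole concentration p ≈ Na = 1.90e+14 cm^-3
Step 2: n = ni^2 / Na = (1.5e10)^2 / 1.90e+14
Step 3: n = 1.18e+06 cm^-3

1.18e+06


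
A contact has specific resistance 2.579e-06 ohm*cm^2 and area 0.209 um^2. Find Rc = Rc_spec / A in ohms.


Step 1: Convert area to cm^2: 0.209 um^2 = 2.0900e-09 cm^2
Step 2: Rc = Rc_spec / A = 2.579e-06 / 2.0900e-09
Step 3: Rc = 1.23e+03 ohms

1.23e+03


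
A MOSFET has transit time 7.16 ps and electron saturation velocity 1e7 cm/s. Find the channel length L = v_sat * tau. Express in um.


Step 1: tau in seconds = 7.16 ps * 1e-12 = 7.1600e-12 s
Step 2: L = v_sat * tau = 1e7 * 7.1600e-12 = 7.1600e-05 cm
Step 3: L in um = 7.1600e-05 * 1e4 = 0.716 um

0.716


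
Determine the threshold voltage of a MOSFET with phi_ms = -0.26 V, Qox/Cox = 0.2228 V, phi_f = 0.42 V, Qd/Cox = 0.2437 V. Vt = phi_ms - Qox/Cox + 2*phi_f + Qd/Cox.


Step 1: Vt = phi_ms - Qox/Cox + 2*phi_f + Qd/Cox
Step 2: Vt = -0.26 - 0.2228 + 2*0.42 + 0.2437
Step 3: Vt = -0.26 - 0.2228 + 0.84 + 0.2437
Step 4: Vt = 0.6009 V

0.6009


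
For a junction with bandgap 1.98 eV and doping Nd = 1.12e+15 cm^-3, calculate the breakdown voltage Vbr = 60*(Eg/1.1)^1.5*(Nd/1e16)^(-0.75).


Step 1: Eg/1.1 = 1.98/1.1 = 1.800000
Step 2: (Eg/1.1)^1.5 = 1.800000^1.5 = 2.414953
Step 3: (Nd/1e16)^(-0.75) = (0.112)^(-0.75) = 5.165192
Step 4: Vbr = 60 * 2.414953 * 5.165192 = 748.4 V

748.4


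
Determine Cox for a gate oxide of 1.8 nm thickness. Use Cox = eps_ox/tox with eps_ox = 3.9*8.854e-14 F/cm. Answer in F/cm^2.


Step 1: eps_ox = 3.9 * 8.854e-14 = 3.45306e-13 F/cm
Step 2: tox in cm = 1.8 nm * 1e-7 = 1.8000e-07 cm
Step 3: Cox = 3.45306e-13 / 1.8000e-07 = 1.92e-06 F/cm^2

1.92e-06


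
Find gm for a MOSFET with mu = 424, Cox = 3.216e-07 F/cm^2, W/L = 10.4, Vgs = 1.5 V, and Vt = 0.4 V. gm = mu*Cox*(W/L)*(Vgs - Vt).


Step 1: Vov = Vgs - Vt = 1.5 - 0.4 = 1.1 V
Step 2: gm = mu * Cox * (W/L) * Vov
Step 3: gm = 424 * 3.216e-07 * 10.4 * 1.1 = 1.56e-03 S

1.56e-03


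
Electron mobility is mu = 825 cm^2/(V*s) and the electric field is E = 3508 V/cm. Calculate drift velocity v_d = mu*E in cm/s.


Step 1: v_d = mu * E
Step 2: v_d = 825 * 3508 = 2894100
Step 3: v_d = 2.89e+06 cm/s

2.89e+06


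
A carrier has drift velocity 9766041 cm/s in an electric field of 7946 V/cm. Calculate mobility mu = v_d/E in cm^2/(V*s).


Step 1: mu = v_d / E
Step 2: mu = 9766041 / 7946
Step 3: mu = 1229.05 cm^2/(V*s)

1229.05


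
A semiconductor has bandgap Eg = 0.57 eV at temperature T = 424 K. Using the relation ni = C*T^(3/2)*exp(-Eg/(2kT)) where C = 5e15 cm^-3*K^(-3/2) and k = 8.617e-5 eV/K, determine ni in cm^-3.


Step 1: Compute kT = 8.617e-5 * 424 = 0.03653608 eV
Step 2: Exponent = -Eg/(2kT) = -0.57/(2*0.03653608) = -7.80051
Step 3: T^(3/2) = 424^1.5 = 8730.69
Step 4: ni = 5e15 * 8730.69 * exp(-7.80051) = 1.79e+16 cm^-3

1.79e+16


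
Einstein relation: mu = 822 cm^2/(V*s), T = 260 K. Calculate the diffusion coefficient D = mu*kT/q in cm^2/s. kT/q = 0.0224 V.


Step 1: D = mu * (kT/q)
Step 2: D = 822 * 0.0224
Step 3: D = 18.41 cm^2/s

18.41


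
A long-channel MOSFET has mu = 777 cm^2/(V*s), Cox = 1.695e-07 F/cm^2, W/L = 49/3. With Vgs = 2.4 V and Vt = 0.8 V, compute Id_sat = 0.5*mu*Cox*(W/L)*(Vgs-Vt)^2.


Step 1: Overdrive voltage Vov = Vgs - Vt = 2.4 - 0.8 = 1.6 V
Step 2: W/L = 49/3 = 16.3333
Step 3: Id = 0.5 * 777 * 1.695e-07 * 16.3333 * 1.6^2
Step 4: Id = 2.75e-03 A

2.75e-03


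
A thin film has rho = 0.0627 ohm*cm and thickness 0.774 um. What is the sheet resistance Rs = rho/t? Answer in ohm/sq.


Step 1: Convert thickness to cm: t = 0.774 um = 7.7400e-05 cm
Step 2: Rs = rho / t = 0.0627 / 7.7400e-05
Step 3: Rs = 810.1 ohm/sq

810.1


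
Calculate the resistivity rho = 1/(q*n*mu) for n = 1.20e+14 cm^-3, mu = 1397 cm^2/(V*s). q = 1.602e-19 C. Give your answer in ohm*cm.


Step 1: sigma = q * n * mu = 1.602e-19 * 1.20e+14 * 1397 = 2.68559e-02 S/cm
Step 2: rho = 1 / sigma = 1 / 2.68559e-02 = 37.24 ohm*cm

37.24


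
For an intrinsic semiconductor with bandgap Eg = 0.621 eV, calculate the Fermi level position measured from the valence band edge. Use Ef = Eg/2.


Step 1: For an intrinsic semiconductor, the Fermi level sits at midgap.
Step 2: Ef = Eg / 2 = 0.621 / 2 = 0.3105 eV

0.3105


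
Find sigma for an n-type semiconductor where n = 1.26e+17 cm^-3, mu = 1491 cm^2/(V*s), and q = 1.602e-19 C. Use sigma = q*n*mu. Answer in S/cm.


Step 1: sigma = q * n * mu
Step 2: sigma = 1.602e-19 * 1.26e+17 * 1491
Step 3: sigma = 3.010e+01 S/cm

3.010e+01


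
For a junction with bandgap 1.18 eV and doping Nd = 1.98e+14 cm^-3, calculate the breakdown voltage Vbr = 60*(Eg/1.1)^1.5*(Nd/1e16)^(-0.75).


Step 1: Eg/1.1 = 1.18/1.1 = 1.072727
Step 2: (Eg/1.1)^1.5 = 1.072727^1.5 = 1.111051
Step 3: (Nd/1e16)^(-0.75) = (0.0198)^(-0.75) = 18.945283
Step 4: Vbr = 60 * 1.111051 * 18.945283 = 1263.0 V

1263.0


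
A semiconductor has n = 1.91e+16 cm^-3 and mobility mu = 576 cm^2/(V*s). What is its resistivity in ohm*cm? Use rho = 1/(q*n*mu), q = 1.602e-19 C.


Step 1: sigma = q * n * mu = 1.602e-19 * 1.91e+16 * 576 = 1.76246e+00 S/cm
Step 2: rho = 1 / sigma = 1 / 1.76246e+00 = 0.5674 ohm*cm

0.5674


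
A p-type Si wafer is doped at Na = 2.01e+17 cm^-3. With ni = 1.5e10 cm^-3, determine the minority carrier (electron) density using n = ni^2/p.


Step 1: Majority hole concentration p ≈ Na = 2.01e+17 cm^-3
Step 2: n = ni^2 / Na = (1.5e10)^2 / 2.01e+17
Step 3: n = 1.12e+03 cm^-3

1.12e+03


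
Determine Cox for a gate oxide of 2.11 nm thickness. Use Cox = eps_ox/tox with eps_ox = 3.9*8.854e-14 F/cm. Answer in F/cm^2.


Step 1: eps_ox = 3.9 * 8.854e-14 = 3.45306e-13 F/cm
Step 2: tox in cm = 2.11 nm * 1e-7 = 2.1100e-07 cm
Step 3: Cox = 3.45306e-13 / 2.1100e-07 = 1.64e-06 F/cm^2

1.64e-06


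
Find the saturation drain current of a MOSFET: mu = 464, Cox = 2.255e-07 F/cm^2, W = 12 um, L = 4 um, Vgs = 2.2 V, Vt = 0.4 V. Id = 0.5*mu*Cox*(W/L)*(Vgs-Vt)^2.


Step 1: Overdrive voltage Vov = Vgs - Vt = 2.2 - 0.4 = 1.8 V
Step 2: W/L = 12/4 = 3
Step 3: Id = 0.5 * 464 * 2.255e-07 * 3 * 1.8^2
Step 4: Id = 5.09e-04 A

5.09e-04


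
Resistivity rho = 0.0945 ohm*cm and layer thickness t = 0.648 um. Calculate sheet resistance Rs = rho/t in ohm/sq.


Step 1: Convert thickness to cm: t = 0.648 um = 6.4800e-05 cm
Step 2: Rs = rho / t = 0.0945 / 6.4800e-05
Step 3: Rs = 1458.3 ohm/sq

1458.3


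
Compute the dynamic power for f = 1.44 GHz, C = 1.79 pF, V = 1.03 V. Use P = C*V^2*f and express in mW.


Step 1: V^2 = 1.03^2 = 1.0609 V^2
Step 2: P = C*V^2*f = 1.79e-12 F * 1.0609 * 1.44e9 Hz
Step 3: P = 2.73457584e-03 W
Step 4: P = 2.735 mW

2.735


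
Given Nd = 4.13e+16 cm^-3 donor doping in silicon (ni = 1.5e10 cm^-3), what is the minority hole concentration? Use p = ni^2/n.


Step 1: Since Nd >> ni, n ≈ Nd = 4.13e+16 cm^-3
Step 2: p = ni^2 / n = (1.5e10)^2 / 4.13e+16
Step 3: p = 2.25e20 / 4.13e+16 = 5.45e+03 cm^-3

5.45e+03


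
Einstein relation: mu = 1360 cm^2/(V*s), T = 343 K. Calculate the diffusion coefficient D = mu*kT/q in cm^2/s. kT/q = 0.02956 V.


Step 1: D = mu * (kT/q)
Step 2: D = 1360 * 0.02956
Step 3: D = 40.2 cm^2/s

40.2


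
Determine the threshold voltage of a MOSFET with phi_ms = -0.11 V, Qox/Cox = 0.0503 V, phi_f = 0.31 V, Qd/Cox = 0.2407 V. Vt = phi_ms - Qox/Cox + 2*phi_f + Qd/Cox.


Step 1: Vt = phi_ms - Qox/Cox + 2*phi_f + Qd/Cox
Step 2: Vt = -0.11 - 0.0503 + 2*0.31 + 0.2407
Step 3: Vt = -0.11 - 0.0503 + 0.62 + 0.2407
Step 4: Vt = 0.7004 V

0.7004


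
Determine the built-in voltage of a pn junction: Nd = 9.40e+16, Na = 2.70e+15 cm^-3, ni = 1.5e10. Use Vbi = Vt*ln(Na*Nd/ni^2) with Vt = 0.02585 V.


Step 1: Compute Na*Nd/ni^2 = 2.70e+15 * 9.40e+16 / (1.5e10)^2 = 1.1280e+12
Step 2: ln(1.1280e+12) = 27.7515
Step 3: Vbi = 0.02585 * 27.7515 = 0.717 V

0.717


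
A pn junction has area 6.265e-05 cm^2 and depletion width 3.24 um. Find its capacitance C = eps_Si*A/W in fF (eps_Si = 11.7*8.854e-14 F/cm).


Step 1: eps_Si = 11.7 * 8.854e-14 = 1.035918e-12 F/cm
Step 2: W in cm = 3.24 * 1e-4 = 3.24e-04 cm
Step 3: C = 1.035918e-12 * 6.265e-05 / 3.24e-04 = 2.003095e-13 F
Step 4: C = 200.31 fF

200.31


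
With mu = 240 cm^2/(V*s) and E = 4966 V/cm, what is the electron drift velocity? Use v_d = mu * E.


Step 1: v_d = mu * E
Step 2: v_d = 240 * 4966 = 1191840
Step 3: v_d = 1.19e+06 cm/s

1.19e+06


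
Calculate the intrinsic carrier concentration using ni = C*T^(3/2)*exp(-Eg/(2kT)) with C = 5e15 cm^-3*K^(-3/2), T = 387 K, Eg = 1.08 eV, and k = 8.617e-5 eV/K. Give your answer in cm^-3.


Step 1: Compute kT = 8.617e-5 * 387 = 0.03334779 eV
Step 2: Exponent = -Eg/(2kT) = -1.08/(2*0.03334779) = -16.19298
Step 3: T^(3/2) = 387^1.5 = 7613.19
Step 4: ni = 5e15 * 7613.19 * exp(-16.19298) = 3.53e+12 cm^-3

3.53e+12


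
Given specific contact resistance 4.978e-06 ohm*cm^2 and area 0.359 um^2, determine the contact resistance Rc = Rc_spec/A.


Step 1: Convert area to cm^2: 0.359 um^2 = 3.5900e-09 cm^2
Step 2: Rc = Rc_spec / A = 4.978e-06 / 3.5900e-09
Step 3: Rc = 1.39e+03 ohms

1.39e+03


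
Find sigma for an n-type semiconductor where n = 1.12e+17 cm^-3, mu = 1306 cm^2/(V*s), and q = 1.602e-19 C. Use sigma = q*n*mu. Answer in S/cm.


Step 1: sigma = q * n * mu
Step 2: sigma = 1.602e-19 * 1.12e+17 * 1306
Step 3: sigma = 2.343e+01 S/cm

2.343e+01


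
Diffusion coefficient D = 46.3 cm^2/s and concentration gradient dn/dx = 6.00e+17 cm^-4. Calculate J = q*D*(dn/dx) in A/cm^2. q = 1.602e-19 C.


Step 1: J = q * D * (dn/dx)
Step 2: J = 1.602e-19 * 46.3 * 6.00e+17
Step 3: J = 4.45e+00 A/cm^2

4.45e+00


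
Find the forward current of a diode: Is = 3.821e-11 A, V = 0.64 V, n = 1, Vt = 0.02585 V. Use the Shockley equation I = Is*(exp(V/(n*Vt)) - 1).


Step 1: V/(n*Vt) = 0.64/(1*0.02585) = 24.7582
Step 2: exp(24.7582) = 5.6539e+10
Step 3: I = 3.821e-11 * (5.6539e+10 - 1) = 2.16e+00 A

2.16e+00


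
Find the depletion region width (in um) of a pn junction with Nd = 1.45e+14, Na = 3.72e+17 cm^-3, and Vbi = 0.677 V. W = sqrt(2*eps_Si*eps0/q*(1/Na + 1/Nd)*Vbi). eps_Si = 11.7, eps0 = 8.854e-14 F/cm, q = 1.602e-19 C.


Step 1: 1/Na + 1/Nd = 1/3.72e+17 + 1/1.45e+14 = 6.89924e-15
Step 2: 2*eps*eps0/q = 2*11.7*8.854e-14/1.602e-19 = 1.293281e+07
Step 3: W^2 = 1.293281e+07 * 6.89924e-15 * 0.677 = 6.04064e-08
Step 4: W = sqrt(6.04064e-08) = 2.458e-04 cm = 2.458 um

2.458


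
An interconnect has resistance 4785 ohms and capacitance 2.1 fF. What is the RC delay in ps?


Step 1: tau = R * C
Step 2: tau = 4785 * 2.1 fF = 4785 * 2.1e-15 F
Step 3: tau = 1.00485e-11 s = 10.0485 ps

10.0485


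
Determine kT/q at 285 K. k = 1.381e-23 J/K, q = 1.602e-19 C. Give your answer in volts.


Step 1: kT = 1.381e-23 * 285 = 3.93585e-21 J
Step 2: Vt = kT/q = 3.93585e-21 / 1.602e-19
Step 3: Vt = 0.02457 V

0.02457


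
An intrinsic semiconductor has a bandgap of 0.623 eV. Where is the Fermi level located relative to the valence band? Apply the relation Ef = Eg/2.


Step 1: For an intrinsic semiconductor, the Fermi level sits at midgap.
Step 2: Ef = Eg / 2 = 0.623 / 2 = 0.3115 eV

0.3115


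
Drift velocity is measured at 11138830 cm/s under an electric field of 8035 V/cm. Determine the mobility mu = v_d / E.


Step 1: mu = v_d / E
Step 2: mu = 11138830 / 8035
Step 3: mu = 1386.29 cm^2/(V*s)

1386.29


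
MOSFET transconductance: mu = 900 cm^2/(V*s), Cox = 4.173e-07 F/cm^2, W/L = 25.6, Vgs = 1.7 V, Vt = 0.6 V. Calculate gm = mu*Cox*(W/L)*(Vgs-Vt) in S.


Step 1: Vov = Vgs - Vt = 1.7 - 0.6 = 1.1 V
Step 2: gm = mu * Cox * (W/L) * Vov
Step 3: gm = 900 * 4.173e-07 * 25.6 * 1.1 = 1.06e-02 S

1.06e-02


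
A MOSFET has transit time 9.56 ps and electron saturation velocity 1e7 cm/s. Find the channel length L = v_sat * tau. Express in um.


Step 1: tau in seconds = 9.56 ps * 1e-12 = 9.5600e-12 s
Step 2: L = v_sat * tau = 1e7 * 9.5600e-12 = 9.5600e-05 cm
Step 3: L in um = 9.5600e-05 * 1e4 = 0.956 um

0.956


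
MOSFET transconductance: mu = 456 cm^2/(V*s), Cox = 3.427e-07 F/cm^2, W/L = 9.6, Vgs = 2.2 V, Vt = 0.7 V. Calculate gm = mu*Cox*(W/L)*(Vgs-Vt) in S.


Step 1: Vov = Vgs - Vt = 2.2 - 0.7 = 1.5 V
Step 2: gm = mu * Cox * (W/L) * Vov
Step 3: gm = 456 * 3.427e-07 * 9.6 * 1.5 = 2.25e-03 S

2.25e-03


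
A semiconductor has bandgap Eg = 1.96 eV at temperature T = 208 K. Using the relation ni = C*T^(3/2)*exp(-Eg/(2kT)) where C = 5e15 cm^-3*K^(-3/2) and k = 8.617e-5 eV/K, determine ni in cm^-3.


Step 1: Compute kT = 8.617e-5 * 208 = 0.01792336 eV
Step 2: Exponent = -Eg/(2kT) = -1.96/(2*0.01792336) = -54.67725
Step 3: T^(3/2) = 208^1.5 = 2999.82
Step 4: ni = 5e15 * 2999.82 * exp(-54.67725) = 2.69e-05 cm^-3

2.69e-05


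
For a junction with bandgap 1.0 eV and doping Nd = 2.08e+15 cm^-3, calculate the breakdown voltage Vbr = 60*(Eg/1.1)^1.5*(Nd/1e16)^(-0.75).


Step 1: Eg/1.1 = 1.0/1.1 = 0.909091
Step 2: (Eg/1.1)^1.5 = 0.909091^1.5 = 0.866784
Step 3: (Nd/1e16)^(-0.75) = (0.208)^(-0.75) = 3.246777
Step 4: Vbr = 60 * 0.866784 * 3.246777 = 168.9 V

168.9


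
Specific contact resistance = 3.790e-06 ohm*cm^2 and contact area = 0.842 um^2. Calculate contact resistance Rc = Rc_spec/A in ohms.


Step 1: Convert area to cm^2: 0.842 um^2 = 8.4200e-09 cm^2
Step 2: Rc = Rc_spec / A = 3.790e-06 / 8.4200e-09
Step 3: Rc = 4.50e+02 ohms

4.50e+02


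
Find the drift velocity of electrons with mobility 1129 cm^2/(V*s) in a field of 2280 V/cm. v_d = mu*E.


Step 1: v_d = mu * E
Step 2: v_d = 1129 * 2280 = 2574120
Step 3: v_d = 2.57e+06 cm/s

2.57e+06


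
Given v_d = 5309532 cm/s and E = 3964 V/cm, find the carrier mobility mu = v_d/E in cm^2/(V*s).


Step 1: mu = v_d / E
Step 2: mu = 5309532 / 3964
Step 3: mu = 1339.44 cm^2/(V*s)

1339.44


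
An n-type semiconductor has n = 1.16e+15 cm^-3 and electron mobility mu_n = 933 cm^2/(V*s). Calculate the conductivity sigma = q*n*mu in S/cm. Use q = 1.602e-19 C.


Step 1: sigma = q * n * mu
Step 2: sigma = 1.602e-19 * 1.16e+15 * 933
Step 3: sigma = 1.734e-01 S/cm

1.734e-01


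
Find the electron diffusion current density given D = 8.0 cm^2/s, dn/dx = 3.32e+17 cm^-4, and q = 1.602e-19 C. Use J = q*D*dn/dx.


Step 1: J = q * D * (dn/dx)
Step 2: J = 1.602e-19 * 8.0 * 3.32e+17
Step 3: J = 4.25e-01 A/cm^2

4.25e-01


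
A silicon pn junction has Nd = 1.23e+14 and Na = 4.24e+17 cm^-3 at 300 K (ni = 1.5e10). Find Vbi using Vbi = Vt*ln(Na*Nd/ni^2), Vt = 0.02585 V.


Step 1: Compute Na*Nd/ni^2 = 4.24e+17 * 1.23e+14 / (1.5e10)^2 = 2.3179e+11
Step 2: ln(2.3179e+11) = 26.1691
Step 3: Vbi = 0.02585 * 26.1691 = 0.676 V

0.676


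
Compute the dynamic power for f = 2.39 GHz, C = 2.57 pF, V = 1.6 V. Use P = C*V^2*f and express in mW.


Step 1: V^2 = 1.6^2 = 2.56 V^2
Step 2: P = C*V^2*f = 2.57e-12 F * 2.56 * 2.39e9 Hz
Step 3: P = 1.5724288e-02 W
Step 4: P = 15.724 mW

15.724


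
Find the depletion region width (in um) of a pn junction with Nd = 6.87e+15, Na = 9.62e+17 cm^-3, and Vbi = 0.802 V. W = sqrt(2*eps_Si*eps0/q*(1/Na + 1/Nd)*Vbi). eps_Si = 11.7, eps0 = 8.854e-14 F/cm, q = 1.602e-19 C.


Step 1: 1/Na + 1/Nd = 1/9.62e+17 + 1/6.87e+15 = 1.46600e-16
Step 2: 2*eps*eps0/q = 2*11.7*8.854e-14/1.602e-19 = 1.293281e+07
Step 3: W^2 = 1.293281e+07 * 1.46600e-16 * 0.802 = 1.52055e-09
Step 4: W = sqrt(1.52055e-09) = 3.899e-05 cm = 0.3899 um

0.3899


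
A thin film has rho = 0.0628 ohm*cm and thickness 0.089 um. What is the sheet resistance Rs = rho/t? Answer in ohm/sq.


Step 1: Convert thickness to cm: t = 0.089 um = 8.9000e-06 cm
Step 2: Rs = rho / t = 0.0628 / 8.9000e-06
Step 3: Rs = 7056.2 ohm/sq

7056.2


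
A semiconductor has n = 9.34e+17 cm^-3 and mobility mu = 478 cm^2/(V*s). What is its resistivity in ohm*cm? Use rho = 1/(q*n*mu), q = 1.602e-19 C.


Step 1: sigma = q * n * mu = 1.602e-19 * 9.34e+17 * 478 = 7.15216e+01 S/cm
Step 2: rho = 1 / sigma = 1 / 7.15216e+01 = 0.01398 ohm*cm

0.01398


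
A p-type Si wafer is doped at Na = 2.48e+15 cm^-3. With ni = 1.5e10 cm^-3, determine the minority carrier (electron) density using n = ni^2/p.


Step 1: Majority hole concentration p ≈ Na = 2.48e+15 cm^-3
Step 2: n = ni^2 / Na = (1.5e10)^2 / 2.48e+15
Step 3: n = 9.07e+04 cm^-3

9.07e+04


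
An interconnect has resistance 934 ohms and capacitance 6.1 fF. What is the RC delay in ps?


Step 1: tau = R * C
Step 2: tau = 934 * 6.1 fF = 934 * 6.1e-15 F
Step 3: tau = 5.6974e-12 s = 5.6974 ps

5.6974


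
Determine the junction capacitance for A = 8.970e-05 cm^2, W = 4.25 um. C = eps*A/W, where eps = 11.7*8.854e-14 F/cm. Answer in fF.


Step 1: eps_Si = 11.7 * 8.854e-14 = 1.035918e-12 F/cm
Step 2: W in cm = 4.25 * 1e-4 = 4.25e-04 cm
Step 3: C = 1.035918e-12 * 8.970e-05 / 4.25e-04 = 2.186396e-13 F
Step 4: C = 218.64 fF

218.64


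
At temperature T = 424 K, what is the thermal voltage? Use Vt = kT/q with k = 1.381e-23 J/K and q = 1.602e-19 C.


Step 1: kT = 1.381e-23 * 424 = 5.85544e-21 J
Step 2: Vt = kT/q = 5.85544e-21 / 1.602e-19
Step 3: Vt = 0.03655 V

0.03655


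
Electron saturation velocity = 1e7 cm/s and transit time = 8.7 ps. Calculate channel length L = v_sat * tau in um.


Step 1: tau in seconds = 8.7 ps * 1e-12 = 8.7000e-12 s
Step 2: L = v_sat * tau = 1e7 * 8.7000e-12 = 8.7000e-05 cm
Step 3: L in um = 8.7000e-05 * 1e4 = 0.87 um

0.87


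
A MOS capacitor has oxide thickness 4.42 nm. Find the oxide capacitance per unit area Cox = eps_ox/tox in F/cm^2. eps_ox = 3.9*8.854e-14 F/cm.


Step 1: eps_ox = 3.9 * 8.854e-14 = 3.45306e-13 F/cm
Step 2: tox in cm = 4.42 nm * 1e-7 = 4.4200e-07 cm
Step 3: Cox = 3.45306e-13 / 4.4200e-07 = 7.81e-07 F/cm^2

7.81e-07


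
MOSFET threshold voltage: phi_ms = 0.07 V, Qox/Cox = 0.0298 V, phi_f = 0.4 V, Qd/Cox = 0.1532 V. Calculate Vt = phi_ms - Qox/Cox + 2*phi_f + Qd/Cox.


Step 1: Vt = phi_ms - Qox/Cox + 2*phi_f + Qd/Cox
Step 2: Vt = 0.07 - 0.0298 + 2*0.4 + 0.1532
Step 3: Vt = 0.07 - 0.0298 + 0.8 + 0.1532
Step 4: Vt = 0.9934 V

0.9934


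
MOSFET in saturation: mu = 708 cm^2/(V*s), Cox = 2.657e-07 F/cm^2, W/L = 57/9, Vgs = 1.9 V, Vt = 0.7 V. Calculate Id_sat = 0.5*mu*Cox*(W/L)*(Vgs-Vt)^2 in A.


Step 1: Overdrive voltage Vov = Vgs - Vt = 1.9 - 0.7 = 1.2 V
Step 2: W/L = 57/9 = 6.33333
Step 3: Id = 0.5 * 708 * 2.657e-07 * 6.33333 * 1.2^2
Step 4: Id = 8.58e-04 A

8.58e-04


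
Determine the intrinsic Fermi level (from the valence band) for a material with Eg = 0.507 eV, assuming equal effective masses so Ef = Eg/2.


Step 1: For an intrinsic semiconductor, the Fermi level sits at midgap.
Step 2: Ef = Eg / 2 = 0.507 / 2 = 0.2535 eV

0.2535


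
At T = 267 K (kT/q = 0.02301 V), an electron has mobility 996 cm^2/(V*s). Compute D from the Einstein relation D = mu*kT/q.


Step 1: D = mu * (kT/q)
Step 2: D = 996 * 0.02301
Step 3: D = 22.92 cm^2/s

22.92


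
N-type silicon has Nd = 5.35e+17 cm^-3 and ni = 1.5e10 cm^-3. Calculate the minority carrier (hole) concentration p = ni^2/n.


Step 1: Since Nd >> ni, n ≈ Nd = 5.35e+17 cm^-3
Step 2: p = ni^2 / n = (1.5e10)^2 / 5.35e+17
Step 3: p = 2.25e20 / 5.35e+17 = 4.21e+02 cm^-3

4.21e+02


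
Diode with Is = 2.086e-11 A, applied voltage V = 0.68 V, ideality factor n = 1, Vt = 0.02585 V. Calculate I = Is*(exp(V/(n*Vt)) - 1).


Step 1: V/(n*Vt) = 0.68/(1*0.02585) = 26.3056
Step 2: exp(26.3056) = 2.6569e+11
Step 3: I = 2.086e-11 * (2.6569e+11 - 1) = 5.54e+00 A

5.54e+00


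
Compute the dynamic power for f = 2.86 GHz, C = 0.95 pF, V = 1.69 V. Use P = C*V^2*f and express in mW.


Step 1: V^2 = 1.69^2 = 2.8561 V^2
Step 2: P = C*V^2*f = 0.95e-12 F * 2.8561 * 2.86e9 Hz
Step 3: P = 7.7600237e-03 W
Step 4: P = 7.76 mW

7.76


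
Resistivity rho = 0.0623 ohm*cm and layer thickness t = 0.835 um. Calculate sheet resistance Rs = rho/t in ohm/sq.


Step 1: Convert thickness to cm: t = 0.835 um = 8.3500e-05 cm
Step 2: Rs = rho / t = 0.0623 / 8.3500e-05
Step 3: Rs = 746.1 ohm/sq

746.1


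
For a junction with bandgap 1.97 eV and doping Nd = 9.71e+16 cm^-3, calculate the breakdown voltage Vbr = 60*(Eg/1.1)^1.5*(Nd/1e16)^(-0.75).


Step 1: Eg/1.1 = 1.97/1.1 = 1.790909
Step 2: (Eg/1.1)^1.5 = 1.790909^1.5 = 2.396681
Step 3: (Nd/1e16)^(-0.75) = (9.71)^(-0.75) = 0.181797
Step 4: Vbr = 60 * 2.396681 * 0.181797 = 26.1 V

26.1


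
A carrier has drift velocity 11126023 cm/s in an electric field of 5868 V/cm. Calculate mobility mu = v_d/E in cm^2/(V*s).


Step 1: mu = v_d / E
Step 2: mu = 11126023 / 5868
Step 3: mu = 1896.05 cm^2/(V*s)

1896.05


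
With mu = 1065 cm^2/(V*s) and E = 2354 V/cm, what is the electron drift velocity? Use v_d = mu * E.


Step 1: v_d = mu * E
Step 2: v_d = 1065 * 2354 = 2507010
Step 3: v_d = 2.51e+06 cm/s

2.51e+06


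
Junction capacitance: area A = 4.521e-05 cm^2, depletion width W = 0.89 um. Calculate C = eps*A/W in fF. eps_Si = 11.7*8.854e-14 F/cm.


Step 1: eps_Si = 11.7 * 8.854e-14 = 1.035918e-12 F/cm
Step 2: W in cm = 0.89 * 1e-4 = 8.90e-05 cm
Step 3: C = 1.035918e-12 * 4.521e-05 / 8.90e-05 = 5.262231e-13 F
Step 4: C = 526.22 fF

526.22


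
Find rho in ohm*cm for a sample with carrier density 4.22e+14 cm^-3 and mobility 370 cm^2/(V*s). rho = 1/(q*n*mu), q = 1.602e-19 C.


Step 1: sigma = q * n * mu = 1.602e-19 * 4.22e+14 * 370 = 2.50136e-02 S/cm
Step 2: rho = 1 / sigma = 1 / 2.50136e-02 = 39.98 ohm*cm

39.98


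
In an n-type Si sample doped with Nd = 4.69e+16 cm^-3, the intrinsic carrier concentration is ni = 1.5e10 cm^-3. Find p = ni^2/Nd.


Step 1: Since Nd >> ni, n ≈ Nd = 4.69e+16 cm^-3
Step 2: p = ni^2 / n = (1.5e10)^2 / 4.69e+16
Step 3: p = 2.25e20 / 4.69e+16 = 4.80e+03 cm^-3

4.80e+03


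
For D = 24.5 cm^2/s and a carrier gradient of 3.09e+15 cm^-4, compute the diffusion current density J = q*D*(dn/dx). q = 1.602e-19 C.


Step 1: J = q * D * (dn/dx)
Step 2: J = 1.602e-19 * 24.5 * 3.09e+15
Step 3: J = 1.21e-02 A/cm^2

1.21e-02


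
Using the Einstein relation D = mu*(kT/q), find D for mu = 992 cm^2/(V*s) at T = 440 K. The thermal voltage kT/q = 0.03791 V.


Step 1: D = mu * (kT/q)
Step 2: D = 992 * 0.03791
Step 3: D = 37.61 cm^2/s

37.61


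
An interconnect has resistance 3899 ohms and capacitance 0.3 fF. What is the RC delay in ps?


Step 1: tau = R * C
Step 2: tau = 3899 * 0.3 fF = 3899 * 3.0e-16 F
Step 3: tau = 1.1697e-12 s = 1.1697 ps

1.1697


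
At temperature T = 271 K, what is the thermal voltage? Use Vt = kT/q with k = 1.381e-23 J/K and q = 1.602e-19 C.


Step 1: kT = 1.381e-23 * 271 = 3.74251e-21 J
Step 2: Vt = kT/q = 3.74251e-21 / 1.602e-19
Step 3: Vt = 0.02336 V

0.02336


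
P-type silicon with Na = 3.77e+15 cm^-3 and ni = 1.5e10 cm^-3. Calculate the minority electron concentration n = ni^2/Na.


Step 1: Majority hole concentration p ≈ Na = 3.77e+15 cm^-3
Step 2: n = ni^2 / Na = (1.5e10)^2 / 3.77e+15
Step 3: n = 5.97e+04 cm^-3

5.97e+04


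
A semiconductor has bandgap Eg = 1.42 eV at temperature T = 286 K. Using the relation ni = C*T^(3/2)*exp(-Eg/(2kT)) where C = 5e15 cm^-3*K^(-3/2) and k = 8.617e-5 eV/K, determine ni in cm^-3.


Step 1: Compute kT = 8.617e-5 * 286 = 0.02464462 eV
Step 2: Exponent = -Eg/(2kT) = -1.42/(2*0.02464462) = -28.80953
Step 3: T^(3/2) = 286^1.5 = 4836.70
Step 4: ni = 5e15 * 4836.70 * exp(-28.80953) = 7.44e+06 cm^-3

7.44e+06


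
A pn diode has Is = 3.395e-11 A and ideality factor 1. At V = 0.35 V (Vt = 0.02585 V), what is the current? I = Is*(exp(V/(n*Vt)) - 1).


Step 1: V/(n*Vt) = 0.35/(1*0.02585) = 13.5397
Step 2: exp(13.5397) = 7.5896e+05
Step 3: I = 3.395e-11 * (7.5896e+05 - 1) = 2.58e-05 A

2.58e-05


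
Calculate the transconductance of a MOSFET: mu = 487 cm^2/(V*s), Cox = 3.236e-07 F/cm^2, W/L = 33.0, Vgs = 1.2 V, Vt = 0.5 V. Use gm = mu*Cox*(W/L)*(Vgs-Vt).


Step 1: Vov = Vgs - Vt = 1.2 - 0.5 = 0.7 V
Step 2: gm = mu * Cox * (W/L) * Vov
Step 3: gm = 487 * 3.236e-07 * 33.0 * 0.7 = 3.64e-03 S

3.64e-03


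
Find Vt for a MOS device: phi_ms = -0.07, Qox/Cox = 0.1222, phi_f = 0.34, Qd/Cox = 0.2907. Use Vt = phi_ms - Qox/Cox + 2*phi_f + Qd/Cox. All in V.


Step 1: Vt = phi_ms - Qox/Cox + 2*phi_f + Qd/Cox
Step 2: Vt = -0.07 - 0.1222 + 2*0.34 + 0.2907
Step 3: Vt = -0.07 - 0.1222 + 0.68 + 0.2907
Step 4: Vt = 0.7785 V

0.7785


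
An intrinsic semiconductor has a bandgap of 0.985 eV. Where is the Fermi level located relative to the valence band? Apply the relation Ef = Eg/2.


Step 1: For an intrinsic semiconductor, the Fermi level sits at midgap.
Step 2: Ef = Eg / 2 = 0.985 / 2 = 0.4925 eV

0.4925


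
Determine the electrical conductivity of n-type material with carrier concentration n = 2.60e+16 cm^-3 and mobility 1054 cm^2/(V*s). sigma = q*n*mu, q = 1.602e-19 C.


Step 1: sigma = q * n * mu
Step 2: sigma = 1.602e-19 * 2.60e+16 * 1054
Step 3: sigma = 4.390e+00 S/cm

4.390e+00


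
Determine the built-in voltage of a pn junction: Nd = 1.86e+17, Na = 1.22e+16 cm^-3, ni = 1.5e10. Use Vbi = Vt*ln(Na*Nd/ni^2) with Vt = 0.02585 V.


Step 1: Compute Na*Nd/ni^2 = 1.22e+16 * 1.86e+17 / (1.5e10)^2 = 1.0085e+13
Step 2: ln(1.0085e+13) = 29.9421
Step 3: Vbi = 0.02585 * 29.9421 = 0.774 V

0.774


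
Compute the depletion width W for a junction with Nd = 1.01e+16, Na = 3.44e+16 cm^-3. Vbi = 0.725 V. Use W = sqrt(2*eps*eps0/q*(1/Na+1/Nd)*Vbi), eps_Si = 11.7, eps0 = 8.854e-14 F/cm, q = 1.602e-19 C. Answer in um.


Step 1: 1/Na + 1/Nd = 1/3.44e+16 + 1/1.01e+16 = 1.28080e-16
Step 2: 2*eps*eps0/q = 2*11.7*8.854e-14/1.602e-19 = 1.293281e+07
Step 3: W^2 = 1.293281e+07 * 1.28080e-16 * 0.725 = 1.20091e-09
Step 4: W = sqrt(1.20091e-09) = 3.465e-05 cm = 0.3465 um

0.3465


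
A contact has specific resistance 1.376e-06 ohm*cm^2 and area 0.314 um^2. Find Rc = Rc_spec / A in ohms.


Step 1: Convert area to cm^2: 0.314 um^2 = 3.1400e-09 cm^2
Step 2: Rc = Rc_spec / A = 1.376e-06 / 3.1400e-09
Step 3: Rc = 4.38e+02 ohms

4.38e+02


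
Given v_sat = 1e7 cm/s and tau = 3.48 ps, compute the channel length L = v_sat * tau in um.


Step 1: tau in seconds = 3.48 ps * 1e-12 = 3.4800e-12 s
Step 2: L = v_sat * tau = 1e7 * 3.4800e-12 = 3.4800e-05 cm
Step 3: L in um = 3.4800e-05 * 1e4 = 0.348 um

0.348


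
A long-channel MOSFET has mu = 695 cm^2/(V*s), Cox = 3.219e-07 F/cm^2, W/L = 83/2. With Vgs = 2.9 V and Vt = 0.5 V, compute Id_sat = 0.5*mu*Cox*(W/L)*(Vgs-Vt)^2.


Step 1: Overdrive voltage Vov = Vgs - Vt = 2.9 - 0.5 = 2.4 V
Step 2: W/L = 83/2 = 41.5
Step 3: Id = 0.5 * 695 * 3.219e-07 * 41.5 * 2.4^2
Step 4: Id = 2.67e-02 A

2.67e-02


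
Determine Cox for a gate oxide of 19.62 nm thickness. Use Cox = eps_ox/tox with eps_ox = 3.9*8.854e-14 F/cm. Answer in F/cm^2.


Step 1: eps_ox = 3.9 * 8.854e-14 = 3.45306e-13 F/cm
Step 2: tox in cm = 19.62 nm * 1e-7 = 1.9620e-06 cm
Step 3: Cox = 3.45306e-13 / 1.9620e-06 = 1.76e-07 F/cm^2

1.76e-07


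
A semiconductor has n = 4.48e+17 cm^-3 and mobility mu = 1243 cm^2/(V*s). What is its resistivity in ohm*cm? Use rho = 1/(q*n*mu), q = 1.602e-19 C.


Step 1: sigma = q * n * mu = 1.602e-19 * 4.48e+17 * 1243 = 8.92096e+01 S/cm
Step 2: rho = 1 / sigma = 1 / 8.92096e+01 = 0.01121 ohm*cm

0.01121


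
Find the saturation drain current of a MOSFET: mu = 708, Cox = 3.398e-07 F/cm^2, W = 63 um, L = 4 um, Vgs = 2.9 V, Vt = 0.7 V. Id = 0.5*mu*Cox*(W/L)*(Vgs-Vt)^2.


Step 1: Overdrive voltage Vov = Vgs - Vt = 2.9 - 0.7 = 2.2 V
Step 2: W/L = 63/4 = 15.75
Step 3: Id = 0.5 * 708 * 3.398e-07 * 15.75 * 2.2^2
Step 4: Id = 9.17e-03 A

9.17e-03


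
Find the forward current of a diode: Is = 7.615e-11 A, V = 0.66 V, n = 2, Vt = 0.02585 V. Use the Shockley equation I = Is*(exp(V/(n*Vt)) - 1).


Step 1: V/(n*Vt) = 0.66/(2*0.02585) = 12.7660
Step 2: exp(12.7660) = 3.5011e+05
Step 3: I = 7.615e-11 * (3.5011e+05 - 1) = 2.67e-05 A

2.67e-05


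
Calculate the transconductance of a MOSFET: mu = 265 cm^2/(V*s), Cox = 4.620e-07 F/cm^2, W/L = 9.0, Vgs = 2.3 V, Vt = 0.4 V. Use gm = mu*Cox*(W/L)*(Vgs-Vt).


Step 1: Vov = Vgs - Vt = 2.3 - 0.4 = 1.9 V
Step 2: gm = mu * Cox * (W/L) * Vov
Step 3: gm = 265 * 4.620e-07 * 9.0 * 1.9 = 2.09e-03 S

2.09e-03


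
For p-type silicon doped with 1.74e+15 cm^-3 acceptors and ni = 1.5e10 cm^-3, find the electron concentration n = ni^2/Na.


Step 1: Majority hole concentration p ≈ Na = 1.74e+15 cm^-3
Step 2: n = ni^2 / Na = (1.5e10)^2 / 1.74e+15
Step 3: n = 1.29e+05 cm^-3

1.29e+05


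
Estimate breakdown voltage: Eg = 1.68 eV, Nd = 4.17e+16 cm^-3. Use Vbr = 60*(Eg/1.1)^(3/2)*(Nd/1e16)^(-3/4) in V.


Step 1: Eg/1.1 = 1.68/1.1 = 1.527273
Step 2: (Eg/1.1)^1.5 = 1.527273^1.5 = 1.887448
Step 3: (Nd/1e16)^(-0.75) = (4.17)^(-0.75) = 0.342687
Step 4: Vbr = 60 * 1.887448 * 0.342687 = 38.8 V

38.8


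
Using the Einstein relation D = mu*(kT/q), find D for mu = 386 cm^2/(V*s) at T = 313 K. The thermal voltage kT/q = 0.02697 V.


Step 1: D = mu * (kT/q)
Step 2: D = 386 * 0.02697
Step 3: D = 10.41 cm^2/s

10.41


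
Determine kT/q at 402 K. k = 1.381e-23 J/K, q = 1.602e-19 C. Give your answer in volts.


Step 1: kT = 1.381e-23 * 402 = 5.55162e-21 J
Step 2: Vt = kT/q = 5.55162e-21 / 1.602e-19
Step 3: Vt = 0.03465 V

0.03465


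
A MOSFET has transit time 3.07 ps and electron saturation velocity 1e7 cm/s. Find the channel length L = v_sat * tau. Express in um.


Step 1: tau in seconds = 3.07 ps * 1e-12 = 3.0700e-12 s
Step 2: L = v_sat * tau = 1e7 * 3.0700e-12 = 3.0700e-05 cm
Step 3: L in um = 3.0700e-05 * 1e4 = 0.307 um

0.307


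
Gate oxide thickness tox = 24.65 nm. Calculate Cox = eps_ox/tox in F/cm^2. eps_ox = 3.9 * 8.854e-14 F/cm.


Step 1: eps_ox = 3.9 * 8.854e-14 = 3.45306e-13 F/cm
Step 2: tox in cm = 24.65 nm * 1e-7 = 2.4650e-06 cm
Step 3: Cox = 3.45306e-13 / 2.4650e-06 = 1.40e-07 F/cm^2

1.40e-07


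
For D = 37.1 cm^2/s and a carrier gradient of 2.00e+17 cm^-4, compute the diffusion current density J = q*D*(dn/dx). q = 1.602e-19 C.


Step 1: J = q * D * (dn/dx)
Step 2: J = 1.602e-19 * 37.1 * 2.00e+17
Step 3: J = 1.19e+00 A/cm^2

1.19e+00


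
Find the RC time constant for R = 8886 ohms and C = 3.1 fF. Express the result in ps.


Step 1: tau = R * C
Step 2: tau = 8886 * 3.1 fF = 8886 * 3.1e-15 F
Step 3: tau = 2.75466e-11 s = 27.5466 ps

27.5466


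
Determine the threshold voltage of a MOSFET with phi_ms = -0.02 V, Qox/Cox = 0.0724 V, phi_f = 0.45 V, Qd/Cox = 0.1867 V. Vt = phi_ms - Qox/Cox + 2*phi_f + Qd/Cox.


Step 1: Vt = phi_ms - Qox/Cox + 2*phi_f + Qd/Cox
Step 2: Vt = -0.02 - 0.0724 + 2*0.45 + 0.1867
Step 3: Vt = -0.02 - 0.0724 + 0.9 + 0.1867
Step 4: Vt = 0.9943 V

0.9943


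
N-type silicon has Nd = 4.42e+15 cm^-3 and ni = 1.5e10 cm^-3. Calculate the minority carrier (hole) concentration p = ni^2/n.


Step 1: Since Nd >> ni, n ≈ Nd = 4.42e+15 cm^-3
Step 2: p = ni^2 / n = (1.5e10)^2 / 4.42e+15
Step 3: p = 2.25e20 / 4.42e+15 = 5.09e+04 cm^-3

5.09e+04


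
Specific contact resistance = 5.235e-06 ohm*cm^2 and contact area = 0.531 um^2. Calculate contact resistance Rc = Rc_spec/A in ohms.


Step 1: Convert area to cm^2: 0.531 um^2 = 5.3100e-09 cm^2
Step 2: Rc = Rc_spec / A = 5.235e-06 / 5.3100e-09
Step 3: Rc = 9.86e+02 ohms

9.86e+02


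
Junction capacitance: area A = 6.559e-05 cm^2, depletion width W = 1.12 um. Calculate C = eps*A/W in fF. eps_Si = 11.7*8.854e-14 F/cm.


Step 1: eps_Si = 11.7 * 8.854e-14 = 1.035918e-12 F/cm
Step 2: W in cm = 1.12 * 1e-4 = 1.12e-04 cm
Step 3: C = 1.035918e-12 * 6.559e-05 / 1.12e-04 = 6.066595e-13 F
Step 4: C = 606.66 fF

606.66
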